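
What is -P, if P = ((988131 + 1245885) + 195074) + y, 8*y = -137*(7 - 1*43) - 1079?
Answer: -19436573/8 ≈ -2.4296e+6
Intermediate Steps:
y = 3853/8 (y = (-137*(7 - 1*43) - 1079)/8 = (-137*(7 - 43) - 1079)/8 = (-137*(-36) - 1079)/8 = (4932 - 1079)/8 = (⅛)*3853 = 3853/8 ≈ 481.63)
P = 19436573/8 (P = ((988131 + 1245885) + 195074) + 3853/8 = (2234016 + 195074) + 3853/8 = 2429090 + 3853/8 = 19436573/8 ≈ 2.4296e+6)
-P = -1*19436573/8 = -19436573/8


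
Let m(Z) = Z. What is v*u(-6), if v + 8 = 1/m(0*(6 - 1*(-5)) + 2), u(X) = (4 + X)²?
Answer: -30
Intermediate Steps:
v = -15/2 (v = -8 + 1/(0*(6 - 1*(-5)) + 2) = -8 + 1/(0*(6 + 5) + 2) = -8 + 1/(0*11 + 2) = -8 + 1/(0 + 2) = -8 + 1/2 = -8 + ½ = -15/2 ≈ -7.5000)
v*u(-6) = -15*(4 - 6)²/2 = -15/2*(-2)² = -15/2*4 = -30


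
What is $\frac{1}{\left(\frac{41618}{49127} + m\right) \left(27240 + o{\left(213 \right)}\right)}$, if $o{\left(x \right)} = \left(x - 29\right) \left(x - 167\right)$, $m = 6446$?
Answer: $\frac{49127}{11307965939040} \approx 4.3445 \cdot 10^{-9}$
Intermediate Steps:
$o{\left(x \right)} = \left(-167 + x\right) \left(-29 + x\right)$ ($o{\left(x \right)} = \left(-29 + x\right) \left(-167 + x\right) = \left(-167 + x\right) \left(-29 + x\right)$)
$\frac{1}{\left(\frac{41618}{49127} + m\right) \left(27240 + o{\left(213 \right)}\right)} = \frac{1}{\left(\frac{41618}{49127} + 6446\right) \left(27240 + \left(4843 + 213^{2} - 41748\right)\right)} = \frac{1}{\left(41618 \cdot \frac{1}{49127} + 6446\right) \left(27240 + \left(4843 + 45369 - 41748\right)\right)} = \frac{1}{\left(\frac{41618}{49127} + 6446\right) \left(27240 + 8464\right)} = \frac{1}{\frac{316714260}{49127} \cdot 35704} = \frac{1}{\frac{11307965939040}{49127}} = \frac{49127}{11307965939040}$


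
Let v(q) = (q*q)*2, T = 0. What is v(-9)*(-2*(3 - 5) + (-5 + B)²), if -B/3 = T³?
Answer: 4698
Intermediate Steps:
B = 0 (B = -3*0³ = -3*0 = 0)
v(q) = 2*q² (v(q) = q²*2 = 2*q²)
v(-9)*(-2*(3 - 5) + (-5 + B)²) = (2*(-9)²)*(-2*(3 - 5) + (-5 + 0)²) = (2*81)*(-2*(-2) + (-5)²) = 162*(4 + 25) = 162*29 = 4698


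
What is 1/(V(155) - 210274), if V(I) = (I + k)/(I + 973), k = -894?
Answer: -1128/237189811 ≈ -4.7557e-6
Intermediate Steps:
V(I) = (-894 + I)/(973 + I) (V(I) = (I - 894)/(I + 973) = (-894 + I)/(973 + I))
1/(V(155) - 210274) = 1/((-894 + 155)/(973 + 155) - 210274) = 1/(-739/1128 - 210274) = 1/(-237189811/1128) = -1128/237189811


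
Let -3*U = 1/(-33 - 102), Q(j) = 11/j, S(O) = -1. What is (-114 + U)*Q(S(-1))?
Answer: 507859/405 ≈ 1254.0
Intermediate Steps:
U = 1/405 (U = -1/(3*(-33 - 102)) = -1/3/(-135) = -1/3*(-1/135) = 1/405 ≈ 0.0024691)
(-114 + U)*Q(S(-1)) = (-114 + 1/405)*(11/(-1)) = -507859*(-1)/405 = -46169/405*(-11) = 507859/405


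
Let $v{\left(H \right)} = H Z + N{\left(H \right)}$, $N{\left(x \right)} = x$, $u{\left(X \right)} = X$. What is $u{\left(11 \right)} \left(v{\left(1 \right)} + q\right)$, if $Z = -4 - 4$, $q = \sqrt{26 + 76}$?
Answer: $-77 + 11 \sqrt{102} \approx 34.095$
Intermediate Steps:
$q = \sqrt{102} \approx 10.1$
$Z = -8$ ($Z = -4 - 4 = -8$)
$v{\left(H \right)} = - 7 H$ ($v{\left(H \right)} = H \left(-8\right) + H = - 8 H + H = - 7 H$)
$u{\left(11 \right)} \left(v{\left(1 \right)} + q\right) = 11 \left(\left(-7\right) 1 + \sqrt{102}\right) = 11 \left(-7 + \sqrt{102}\right) = -77 + 11 \sqrt{102}$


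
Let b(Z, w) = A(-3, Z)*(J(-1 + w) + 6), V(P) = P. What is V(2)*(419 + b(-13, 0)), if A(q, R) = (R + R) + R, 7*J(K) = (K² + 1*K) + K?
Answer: 2668/7 ≈ 381.14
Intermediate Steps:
J(K) = K²/7 + 2*K/7 (J(K) = ((K² + 1*K) + K)/7 = ((K² + K) + K)/7 = ((K + K²) + K)/7 = (K² + 2*K)/7 = K²/7 + 2*K/7)
A(q, R) = 3*R (A(q, R) = 2*R + R = 3*R)
b(Z, w) = 3*Z*(6 + (1 + w)*(-1 + w)/7) (b(Z, w) = (3*Z)*((-1 + w)*(2 + (-1 + w))/7 + 6) = (3*Z)*((-1 + w)*(1 + w)/7 + 6) = (3*Z)*((1 + w)*(-1 + w)/7 + 6) = (3*Z)*(6 + (1 + w)*(-1 + w)/7) = 3*Z*(6 + (1 + w)*(-1 + w)/7))
V(2)*(419 + b(-13, 0)) = 2*(419 + (3/7)*(-13)*(41 + 0²)) = 2*(419 + (3/7)*(-13)*(41 + 0)) = 2*(419 + (3/7)*(-13)*41) = 2*(419 - 1599/7) = 2*(1334/7) = 2668/7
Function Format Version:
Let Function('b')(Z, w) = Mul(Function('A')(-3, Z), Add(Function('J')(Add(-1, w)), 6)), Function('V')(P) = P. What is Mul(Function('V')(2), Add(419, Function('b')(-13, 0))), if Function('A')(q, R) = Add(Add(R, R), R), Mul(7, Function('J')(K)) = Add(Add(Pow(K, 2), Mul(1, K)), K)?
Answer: Rational(2668, 7) ≈ 381.14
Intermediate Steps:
Function('J')(K) = Add(Mul(Rational(1, 7), Pow(K, 2)), Mul(Rational(2, 7), K)) (Function('J')(K) = Mul(Rational(1, 7), Add(Add(Pow(K, 2), Mul(1, K)), K)) = Mul(Rational(1, 7), Add(Add(Pow(K, 2), K), K)) = Mul(Rational(1, 7), Add(Add(K, Pow(K, 2)), K)) = Mul(Rational(1, 7), Add(Pow(K, 2), Mul(2, K))) = Add(Mul(Rational(1, 7), Pow(K, 2)), Mul(Rational(2, 7), K)))
Function('A')(q, R) = Mul(3, R) (Function('A')(q, R) = Add(Mul(2, R), R) = Mul(3, R))
Function('b')(Z, w) = Mul(3, Z, Add(6, Mul(Rational(1, 7), Add(1, w), Add(-1, w)))) (Function('b')(Z, w) = Mul(Mul(3, Z), Add(Mul(Rational(1, 7), Add(-1, w), Add(2, Add(-1, w))), 6)) = Mul(Mul(3, Z), Add(Mul(Rational(1, 7), Add(-1, w), Add(1, w)), 6)) = Mul(Mul(3, Z), Add(Mul(Rational(1, 7), Add(1, w), Add(-1, w)), 6)) = Mul(Mul(3, Z), Add(6, Mul(Rational(1, 7), Add(1, w), Add(-1, w)))) = Mul(3, Z, Add(6, Mul(Rational(1, 7), Add(1, w), Add(-1, w)))))
Mul(Function('V')(2), Add(419, Function('b')(-13, 0))) = Mul(2, Add(419, Mul(Rational(3, 7), -13, Add(41, Pow(0, 2))))) = Mul(2, Add(419, Mul(Rational(3, 7), -13, Add(41, 0)))) = Mul(2, Add(419, Mul(Rational(3, 7), -13, 41))) = Mul(2, Add(419, Rational(-1599, 7))) = Mul(2, Rational(1334, 7)) = Rational(2668, 7)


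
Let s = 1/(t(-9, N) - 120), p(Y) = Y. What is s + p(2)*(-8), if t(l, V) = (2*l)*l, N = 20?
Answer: -671/42 ≈ -15.976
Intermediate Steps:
t(l, V) = 2*l²
s = 1/42 (s = 1/(2*(-9)² - 120) = 1/(2*81 - 120) = 1/(162 - 120) = 1/42 ≈ 0.023810)
s + p(2)*(-8) = 1/42 + 2*(-8) = 1/42 - 16 = -671/42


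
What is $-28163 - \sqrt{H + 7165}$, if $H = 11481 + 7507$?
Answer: $-28163 - \sqrt{26153} \approx -28325.0$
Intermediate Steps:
$H = 18988$
$-28163 - \sqrt{H + 7165} = -28163 - \sqrt{18988 + 7165} = -28163 - \sqrt{26153}$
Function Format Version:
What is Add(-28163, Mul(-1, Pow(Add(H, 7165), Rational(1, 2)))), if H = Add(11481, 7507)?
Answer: Add(-28163, Mul(-1, Pow(26153, Rational(1, 2)))) ≈ -28325.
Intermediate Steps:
H = 18988
Add(-28163, Mul(-1, Pow(Add(H, 7165), Rational(1, 2)))) = Add(-28163, Mul(-1, Pow(Add(18988, 7165), Rational(1, 2)))) = Add(-28163, Mul(-1, Pow(26153, Rational(1, 2))))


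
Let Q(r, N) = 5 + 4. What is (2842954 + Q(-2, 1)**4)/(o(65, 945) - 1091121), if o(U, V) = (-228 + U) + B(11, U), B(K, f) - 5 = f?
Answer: -2849515/1091214 ≈ -2.6113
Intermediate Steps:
Q(r, N) = 9
B(K, f) = 5 + f
o(U, V) = -223 + 2*U (o(U, V) = (-228 + U) + (5 + U) = -223 + 2*U)
(2842954 + Q(-2, 1)**4)/(o(65, 945) - 1091121) = (2842954 + 9**4)/((-223 + 2*65) - 1091121) = (2842954 + 6561)/((-223 + 130) - 1091121) = 2849515/(-93 - 1091121) = 2849515/(-1091214) = 2849515*(-1/1091214) = -2849515/1091214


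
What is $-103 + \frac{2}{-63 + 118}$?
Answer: $- \frac{5663}{55} \approx -102.96$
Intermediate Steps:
$-103 + \frac{2}{-63 + 118} = -103 + \frac{2}{55} = - \frac{5663}{55}$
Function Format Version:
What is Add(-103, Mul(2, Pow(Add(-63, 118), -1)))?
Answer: Rational(-5663, 55) ≈ -102.96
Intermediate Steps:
Add(-103, Mul(2, Pow(Add(-63, 118), -1))) = Add(-103, Mul(2, Pow(55, -1))) = Add(-103, Mul(2, Rational(1, 55))) = Add(-103, Rational(2, 55)) = Rational(-5663, 55)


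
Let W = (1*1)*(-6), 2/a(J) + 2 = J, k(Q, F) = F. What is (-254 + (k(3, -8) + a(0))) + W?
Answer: -269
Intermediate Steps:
a(J) = 2/(-2 + J)
W = -6 (W = 1*(-6) = -6)
(-254 + (k(3, -8) + a(0))) + W = (-254 + (-8 + 2/(-2 + 0))) - 6 = (-254 + (-8 + 2/(-2))) - 6 = (-254 + (-8 + 2*(-½))) - 6 = (-254 + (-8 - 1)) - 6 = (-254 - 9) - 6 = -263 - 6 = -269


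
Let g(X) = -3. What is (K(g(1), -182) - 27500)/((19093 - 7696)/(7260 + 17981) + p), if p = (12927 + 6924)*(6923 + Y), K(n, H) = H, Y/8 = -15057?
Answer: 349360681/28443370883553 ≈ 1.2283e-5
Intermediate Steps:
Y = -120456 (Y = 8*(-15057) = -120456)
p = -2253743583 (p = (12927 + 6924)*(6923 - 120456) = 19851*(-113533) = -2253743583)
(K(g(1), -182) - 27500)/((19093 - 7696)/(7260 + 17981) + p) = (-182 - 27500)/((19093 - 7696)/(7260 + 17981) - 2253743583) = -27682/(11397/25241 - 2253743583) = -27682/(-56886741767106/25241) = -27682*(-25241/56886741767106) = 349360681/28443370883553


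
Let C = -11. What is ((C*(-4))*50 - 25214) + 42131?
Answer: 19117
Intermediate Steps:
((C*(-4))*50 - 25214) + 42131 = (-11*(-4)*50 - 25214) + 42131 = (44*50 - 25214) + 42131 = (2200 - 25214) + 42131 = -23014 + 42131 = 19117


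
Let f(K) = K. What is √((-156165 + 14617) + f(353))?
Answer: I*√141195 ≈ 375.76*I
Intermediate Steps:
√((-156165 + 14617) + f(353)) = √((-156165 + 14617) + 353) = √(-141548 + 353) = √(-141195) = I*√141195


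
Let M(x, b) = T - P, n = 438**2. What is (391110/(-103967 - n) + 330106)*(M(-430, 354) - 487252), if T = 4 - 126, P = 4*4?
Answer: -47592948646865840/295811 ≈ -1.6089e+11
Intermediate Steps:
n = 191844
P = 16
T = -122
M(x, b) = -138 (M(x, b) = -122 - 1*16 = -122 - 16 = -138)
(391110/(-103967 - n) + 330106)*(M(-430, 354) - 487252) = (391110/(-103967 - 1*191844) + 330106)*(-138 - 487252) = (391110/(-103967 - 191844) + 330106)*(-487390) = (391110/(-295811) + 330106)*(-487390) = (391110*(-1/295811) + 330106)*(-487390) = (-391110/295811 + 330106)*(-487390) = (97648594856/295811)*(-487390) = -47592948646865840/295811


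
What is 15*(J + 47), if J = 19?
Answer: 990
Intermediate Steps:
15*(J + 47) = 15*(19 + 47) = 15*66 = 990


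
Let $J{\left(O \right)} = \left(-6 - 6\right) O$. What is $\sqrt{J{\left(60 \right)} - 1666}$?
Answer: $i \sqrt{2386} \approx 48.847 i$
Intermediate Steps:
$J{\left(O \right)} = - 12 O$
$\sqrt{J{\left(60 \right)} - 1666} = \sqrt{\left(-12\right) 60 - 1666} = \sqrt{-720 - 1666} = \sqrt{-2386} = i \sqrt{2386}$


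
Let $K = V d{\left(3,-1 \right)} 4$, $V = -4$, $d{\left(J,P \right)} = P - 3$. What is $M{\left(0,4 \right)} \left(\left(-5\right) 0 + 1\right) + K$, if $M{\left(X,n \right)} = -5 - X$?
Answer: $59$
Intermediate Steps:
$d{\left(J,P \right)} = -3 + P$ ($d{\left(J,P \right)} = P - 3 = -3 + P$)
$K = 64$ ($K = - 4 \left(-3 - 1\right) 4 = \left(-4\right) \left(-4\right) 4 = 16 \cdot 4 = 64$)
$M{\left(0,4 \right)} \left(\left(-5\right) 0 + 1\right) + K = \left(-5 - 0\right) \left(\left(-5\right) 0 + 1\right) + 64 = \left(-5 + 0\right) \left(0 + 1\right) + 64 = \left(-5\right) 1 + 64 = -5 + 64 = 59$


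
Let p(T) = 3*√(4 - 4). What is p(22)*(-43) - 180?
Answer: -180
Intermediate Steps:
p(T) = 0 (p(T) = 3*√0 = 3*0 = 0)
p(22)*(-43) - 180 = 0*(-43) - 180 = 0 - 180 = -180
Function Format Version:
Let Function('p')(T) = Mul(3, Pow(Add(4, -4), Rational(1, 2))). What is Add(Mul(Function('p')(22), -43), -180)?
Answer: -180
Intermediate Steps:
Function('p')(T) = 0 (Function('p')(T) = Mul(3, Pow(0, Rational(1, 2))) = Mul(3, 0) = 0)
Add(Mul(Function('p')(22), -43), -180) = Add(Mul(0, -43), -180) = Add(0, -180) = -180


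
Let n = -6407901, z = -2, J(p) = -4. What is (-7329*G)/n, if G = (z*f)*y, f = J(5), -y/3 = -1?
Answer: 19544/711989 ≈ 0.027450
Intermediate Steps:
y = 3 (y = -3*(-1) = 3)
f = -4
G = 24 (G = -2*(-4)*3 = 8*3 = 24)
(-7329*G)/n = -7329*24/(-6407901) = -175896*(-1/6407901) = 19544/711989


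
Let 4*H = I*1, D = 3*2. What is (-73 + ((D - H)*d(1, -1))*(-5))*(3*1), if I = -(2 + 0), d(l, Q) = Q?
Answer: -243/2 ≈ -121.50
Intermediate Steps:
D = 6
I = -2 (I = -1*2 = -2)
H = -½ (H = (-2*1)/4 = (¼)*(-2) = -½ ≈ -0.50000)
(-73 + ((D - H)*d(1, -1))*(-5))*(3*1) = (-73 + ((6 - 1*(-½))*(-1))*(-5))*(3*1) = (-73 + ((6 + ½)*(-1))*(-5))*3 = (-73 + ((13/2)*(-1))*(-5))*3 = (-73 - 13/2*(-5))*3 = (-73 + 65/2)*3 = -81/2*3 = -243/2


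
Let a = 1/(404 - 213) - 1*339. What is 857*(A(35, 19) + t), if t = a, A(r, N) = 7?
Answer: -54343227/191 ≈ -2.8452e+5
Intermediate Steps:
a = -64748/191 (a = 1/191 - 339 = -64748/191 ≈ -338.99)
t = -64748/191 ≈ -338.99
857*(A(35, 19) + t) = 857*(7 - 64748/191) = 857*(-63411/191) = -54343227/191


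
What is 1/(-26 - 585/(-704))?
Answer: -704/17719 ≈ -0.039731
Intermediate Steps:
1/(-26 - 585/(-704)) = 1/(-26 - 585*(-1/704)) = 1/(-26 + 585/704) = 1/(-17719/704) = -704/17719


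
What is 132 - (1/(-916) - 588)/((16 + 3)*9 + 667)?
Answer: 101862865/767608 ≈ 132.70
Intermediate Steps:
132 - (1/(-916) - 588)/((16 + 3)*9 + 667) = 132 - (-1/916 - 588)/(19*9 + 667) = 132 - (-538609)/(916*(171 + 667)) = 132 - (-538609)/(916*838) = 132 - 1*(-538609/767608) = 132 + 538609/767608 = 101862865/767608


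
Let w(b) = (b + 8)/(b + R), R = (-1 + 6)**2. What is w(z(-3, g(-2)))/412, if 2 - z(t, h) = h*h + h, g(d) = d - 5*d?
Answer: 31/9270 ≈ 0.0033441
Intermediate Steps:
R = 25 (R = 5**2 = 25)
g(d) = -4*d
z(t, h) = 2 - h - h**2 (z(t, h) = 2 - (h*h + h) = 2 - (h**2 + h) = 2 - (h + h**2) = 2 + (-h - h**2) = 2 - h - h**2)
w(b) = (8 + b)/(25 + b) (w(b) = (b + 8)/(b + 25) = (8 + b)/(25 + b))
w(z(-3, g(-2)))/412 = ((8 + (2 - (-4)*(-2) - (-4*(-2))**2))/(25 + (2 - (-4)*(-2) - (-4*(-2))**2)))/412 = ((8 + (2 - 1*8 - 1*8**2))/(25 + (2 - 1*8 - 1*8**2)))*(1/412) = ((8 + (2 - 8 - 1*64))/(25 + (2 - 8 - 1*64)))*(1/412) = ((8 + (2 - 8 - 64))/(25 + (2 - 8 - 64)))*(1/412) = ((8 - 70)/(25 - 70))*(1/412) = (-62/(-45))*(1/412) = -1/45*(-62)*(1/412) = (62/45)*(1/412) = 31/9270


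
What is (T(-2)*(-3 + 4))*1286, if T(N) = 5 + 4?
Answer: 11574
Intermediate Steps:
T(N) = 9
(T(-2)*(-3 + 4))*1286 = (9*(-3 + 4))*1286 = (9*1)*1286 = 9*1286 = 11574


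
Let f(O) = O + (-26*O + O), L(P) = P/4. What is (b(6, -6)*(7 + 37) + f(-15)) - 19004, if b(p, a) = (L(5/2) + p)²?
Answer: -267405/16 ≈ -16713.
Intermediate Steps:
L(P) = P/4 (L(P) = P*(¼) = P/4)
f(O) = -24*O (f(O) = O - 25*O = -24*O)
b(p, a) = (5/8 + p)² (b(p, a) = ((5/2)/4 + p)² = ((5*(½))/4 + p)² = ((¼)*(5/2) + p)² = (5/8 + p)²)
(b(6, -6)*(7 + 37) + f(-15)) - 19004 = (((5 + 8*6)²/64)*(7 + 37) - 24*(-15)) - 19004 = (((5 + 48)²/64)*44 + 360) - 19004 = (((1/64)*53²)*44 + 360) - 19004 = (((1/64)*2809)*44 + 360) - 19004 = ((2809/64)*44 + 360) - 19004 = (30899/16 + 360) - 19004 = 36659/16 - 19004 = -267405/16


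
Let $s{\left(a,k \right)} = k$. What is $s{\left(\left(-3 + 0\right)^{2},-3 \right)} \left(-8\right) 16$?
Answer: $384$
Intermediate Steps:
$s{\left(\left(-3 + 0\right)^{2},-3 \right)} \left(-8\right) 16 = \left(-3\right) \left(-8\right) 16 = 24 \cdot 16 = 384$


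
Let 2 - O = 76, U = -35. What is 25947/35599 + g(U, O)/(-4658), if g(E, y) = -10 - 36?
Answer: 61249340/82910071 ≈ 0.73874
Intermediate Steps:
O = -74 (O = 2 - 1*76 = 2 - 76 = -74)
g(E, y) = -46
25947/35599 + g(U, O)/(-4658) = 25947/35599 - 46/(-4658) = 25947*(1/35599) - 46*(-1/4658) = 25947/35599 + 23/2329 = 61249340/82910071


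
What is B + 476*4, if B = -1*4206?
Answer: -2302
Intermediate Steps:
B = -4206
B + 476*4 = -4206 + 476*4 = -4206 + 1904 = -2302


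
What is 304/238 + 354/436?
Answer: 54199/25942 ≈ 2.0892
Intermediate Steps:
304/238 + 354/436 = 304*(1/238) + 354*(1/436) = 152/119 + 177/218 = 54199/25942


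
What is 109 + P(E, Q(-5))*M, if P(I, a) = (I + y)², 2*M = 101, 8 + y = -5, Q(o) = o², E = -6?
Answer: 36679/2 ≈ 18340.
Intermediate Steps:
y = -13 (y = -8 - 5 = -13)
M = 101/2 (M = (½)*101 = 101/2 ≈ 50.500)
P(I, a) = (-13 + I)² (P(I, a) = (I - 13)² = (-13 + I)²)
109 + P(E, Q(-5))*M = 109 + (-13 - 6)²*(101/2) = 109 + (-19)²*(101/2) = 109 + 361*(101/2) = 109 + 36461/2 = 36679/2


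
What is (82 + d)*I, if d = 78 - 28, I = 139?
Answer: 18348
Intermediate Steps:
d = 50
(82 + d)*I = (82 + 50)*139 = 132*139 = 18348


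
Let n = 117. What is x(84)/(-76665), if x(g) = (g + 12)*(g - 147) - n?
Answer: 411/5111 ≈ 0.080415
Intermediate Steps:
x(g) = -117 + (-147 + g)*(12 + g) (x(g) = (g + 12)*(g - 147) - 1*117 = (12 + g)*(-147 + g) - 117 = (-147 + g)*(12 + g) - 117 = -117 + (-147 + g)*(12 + g))
x(84)/(-76665) = (-1881 + 84² - 135*84)/(-76665) = (-1881 + 7056 - 11340)*(-1/76665) = -6165*(-1/76665) = 411/5111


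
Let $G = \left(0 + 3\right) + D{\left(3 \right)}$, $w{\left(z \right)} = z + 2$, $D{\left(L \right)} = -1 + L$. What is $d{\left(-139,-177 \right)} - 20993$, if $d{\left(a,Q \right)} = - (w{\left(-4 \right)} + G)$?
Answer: $-20996$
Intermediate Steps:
$w{\left(z \right)} = 2 + z$
$G = 5$ ($G = \left(0 + 3\right) + \left(-1 + 3\right) = 3 + 2 = 5$)
$d{\left(a,Q \right)} = -3$ ($d{\left(a,Q \right)} = - (\left(2 - 4\right) + 5) = - (-2 + 5) = \left(-1\right) 3 = -3$)
$d{\left(-139,-177 \right)} - 20993 = -3 - 20993 = -20996$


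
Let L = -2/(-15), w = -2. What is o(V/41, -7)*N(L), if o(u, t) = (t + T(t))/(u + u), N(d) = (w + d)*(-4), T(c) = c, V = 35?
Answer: -4592/75 ≈ -61.227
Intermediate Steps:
L = 2/15 (L = -2*(-1/15) = 2/15 ≈ 0.13333)
N(d) = 8 - 4*d (N(d) = (-2 + d)*(-4) = 8 - 4*d)
o(u, t) = t/u (o(u, t) = (t + t)/(u + u) = (2*t)/((2*u)) = (2*t)*(1/(2*u)) = t/u)
o(V/41, -7)*N(L) = (-7/(35/41))*(8 - 4*2/15) = (-7/(35*(1/41)))*(8 - 8/15) = -7/35/41*(112/15) = -7*41/35*(112/15) = -41/5*112/15 = -4592/75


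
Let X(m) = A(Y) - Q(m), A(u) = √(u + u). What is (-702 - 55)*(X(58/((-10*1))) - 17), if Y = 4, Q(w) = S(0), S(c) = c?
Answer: 12869 - 1514*√2 ≈ 10728.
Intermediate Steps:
Q(w) = 0
A(u) = √2*√u (A(u) = √(2*u) = √2*√u)
X(m) = 2*√2 (X(m) = √2*√4 - 1*0 = √2*2 + 0 = 2*√2 + 0 = 2*√2)
(-702 - 55)*(X(58/((-10*1))) - 17) = (-702 - 55)*(2*√2 - 17) = -757*(-17 + 2*√2) = 12869 - 1514*√2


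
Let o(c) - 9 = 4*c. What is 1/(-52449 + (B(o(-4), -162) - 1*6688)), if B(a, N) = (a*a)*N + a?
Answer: -1/67082 ≈ -1.4907e-5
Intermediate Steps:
o(c) = 9 + 4*c
B(a, N) = a + N*a² (B(a, N) = a²*N + a = N*a² + a = a + N*a²)
1/(-52449 + (B(o(-4), -162) - 1*6688)) = 1/(-52449 + ((9 + 4*(-4))*(1 - 162*(9 + 4*(-4))) - 1*6688)) = 1/(-52449 + ((9 - 16)*(1 - 162*(9 - 16)) - 6688)) = 1/(-52449 + (-7*(1 - 162*(-7)) - 6688)) = 1/(-52449 + (-7*(1 + 1134) - 6688)) = 1/(-52449 + (-7*1135 - 6688)) = 1/(-52449 + (-7945 - 6688)) = 1/(-52449 - 14633) = 1/(-67082) = -1/67082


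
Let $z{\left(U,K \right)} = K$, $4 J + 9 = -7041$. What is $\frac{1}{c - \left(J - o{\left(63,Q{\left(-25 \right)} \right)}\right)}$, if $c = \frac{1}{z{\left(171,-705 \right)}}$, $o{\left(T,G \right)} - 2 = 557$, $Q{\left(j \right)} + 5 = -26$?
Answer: $\frac{1410}{3273313} \approx 0.00043076$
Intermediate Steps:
$J = - \frac{3525}{2}$ ($J = - \frac{9}{4} + \frac{1}{4} \left(-7041\right) = - \frac{9}{4} - \frac{7041}{4} = - \frac{3525}{2} \approx -1762.5$)
$Q{\left(j \right)} = -31$ ($Q{\left(j \right)} = -5 - 26 = -31$)
$o{\left(T,G \right)} = 559$ ($o{\left(T,G \right)} = 2 + 557 = 559$)
$c = - \frac{1}{705}$ ($c = \frac{1}{-705} = - \frac{1}{705} \approx -0.0014184$)
$\frac{1}{c - \left(J - o{\left(63,Q{\left(-25 \right)} \right)}\right)} = \frac{1}{- \frac{1}{705} + \left(559 - - \frac{3525}{2}\right)} = \frac{1}{- \frac{1}{705} + \left(559 + \frac{3525}{2}\right)} = \frac{1}{- \frac{1}{705} + \frac{4643}{2}} = \frac{1}{\frac{3273313}{1410}} = \frac{1410}{3273313}$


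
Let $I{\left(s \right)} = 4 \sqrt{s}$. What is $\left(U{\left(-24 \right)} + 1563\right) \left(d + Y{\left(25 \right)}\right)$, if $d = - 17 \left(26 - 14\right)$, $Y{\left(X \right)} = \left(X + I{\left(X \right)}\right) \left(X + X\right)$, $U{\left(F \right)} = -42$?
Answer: $3111966$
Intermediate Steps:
$Y{\left(X \right)} = 2 X \left(X + 4 \sqrt{X}\right)$ ($Y{\left(X \right)} = \left(X + 4 \sqrt{X}\right) \left(X + X\right) = \left(X + 4 \sqrt{X}\right) 2 X = 2 X \left(X + 4 \sqrt{X}\right)$)
$d = -204$ ($d = \left(-17\right) 12 = -204$)
$\left(U{\left(-24 \right)} + 1563\right) \left(d + Y{\left(25 \right)}\right) = \left(-42 + 1563\right) \left(-204 + 2 \cdot 25 \left(25 + 4 \sqrt{25}\right)\right) = 1521 \left(-204 + 2 \cdot 25 \left(25 + 4 \cdot 5\right)\right) = 1521 \left(-204 + 2 \cdot 25 \left(25 + 20\right)\right) = 1521 \left(-204 + 2 \cdot 25 \cdot 45\right) = 1521 \left(-204 + 2250\right) = 1521 \cdot 2046 = 3111966$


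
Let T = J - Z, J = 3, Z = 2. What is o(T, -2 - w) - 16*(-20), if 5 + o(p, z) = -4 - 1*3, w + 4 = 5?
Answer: 308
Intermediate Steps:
w = 1 (w = -4 + 5 = 1)
T = 1 (T = 3 - 1*2 = 3 - 2 = 1)
o(p, z) = -12 (o(p, z) = -5 + (-4 - 1*3) = -5 + (-4 - 3) = -5 - 7 = -12)
o(T, -2 - w) - 16*(-20) = -12 - 16*(-20) = -12 + 320 = 308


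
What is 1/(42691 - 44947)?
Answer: -1/2256 ≈ -0.00044326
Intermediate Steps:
1/(42691 - 44947) = 1/(-2256) = -1/2256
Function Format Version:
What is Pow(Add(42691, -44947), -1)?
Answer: Rational(-1, 2256) ≈ -0.00044326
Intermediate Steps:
Pow(Add(42691, -44947), -1) = Pow(-2256, -1) = Rational(-1, 2256)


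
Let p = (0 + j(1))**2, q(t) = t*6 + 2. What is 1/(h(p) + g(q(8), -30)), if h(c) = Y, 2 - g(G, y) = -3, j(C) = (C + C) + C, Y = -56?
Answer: -1/51 ≈ -0.019608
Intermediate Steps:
j(C) = 3*C (j(C) = 2*C + C = 3*C)
q(t) = 2 + 6*t (q(t) = 6*t + 2 = 2 + 6*t)
g(G, y) = 5 (g(G, y) = 2 - 1*(-3) = 2 + 3 = 5)
p = 9 (p = (0 + 3*1)**2 = (0 + 3)**2 = 3**2 = 9)
h(c) = -56
1/(h(p) + g(q(8), -30)) = 1/(-56 + 5) = 1/(-51) = -1/51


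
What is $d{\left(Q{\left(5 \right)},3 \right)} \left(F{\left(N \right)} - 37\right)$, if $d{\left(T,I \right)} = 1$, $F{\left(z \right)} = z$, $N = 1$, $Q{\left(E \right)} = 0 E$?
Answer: $-36$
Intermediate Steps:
$Q{\left(E \right)} = 0$
$d{\left(Q{\left(5 \right)},3 \right)} \left(F{\left(N \right)} - 37\right) = 1 \left(1 - 37\right) = 1 \left(-36\right) = -36$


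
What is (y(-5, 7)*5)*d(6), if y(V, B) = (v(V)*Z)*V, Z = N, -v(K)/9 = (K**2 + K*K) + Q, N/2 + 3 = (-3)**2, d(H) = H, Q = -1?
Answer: 793800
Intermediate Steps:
N = 12 (N = -6 + 2*(-3)**2 = -6 + 2*9 = -6 + 18 = 12)
v(K) = 9 - 18*K**2 (v(K) = -9*((K**2 + K*K) - 1) = -9*((K**2 + K**2) - 1) = -9*(2*K**2 - 1) = -9*(-1 + 2*K**2) = 9 - 18*K**2)
Z = 12
y(V, B) = V*(108 - 216*V**2) (y(V, B) = ((9 - 18*V**2)*12)*V = (108 - 216*V**2)*V = V*(108 - 216*V**2))
(y(-5, 7)*5)*d(6) = ((-216*(-5)**3 + 108*(-5))*5)*6 = ((-216*(-125) - 540)*5)*6 = ((27000 - 540)*5)*6 = (26460*5)*6 = 132300*6 = 793800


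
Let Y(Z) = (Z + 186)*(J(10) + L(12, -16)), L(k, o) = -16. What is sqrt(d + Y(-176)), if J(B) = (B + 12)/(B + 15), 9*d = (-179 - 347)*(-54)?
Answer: 4*sqrt(4695)/5 ≈ 54.816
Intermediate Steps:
d = 3156 (d = ((-179 - 347)*(-54))/9 = (-526*(-54))/9 = (1/9)*28404 = 3156)
J(B) = (12 + B)/(15 + B)
Y(Z) = -70308/25 - 378*Z/25 (Y(Z) = (Z + 186)*((12 + 10)/(15 + 10) - 16) = (186 + Z)*(22/25 - 16) = (186 + Z)*(-378/25) = -70308/25 - 378*Z/25)
sqrt(d + Y(-176)) = sqrt(3156 + (-70308/25 - 378/25*(-176))) = sqrt(3156 + (-70308/25 + 66528/25)) = sqrt(3156 - 756/5) = sqrt(15024/5) = 4*sqrt(4695)/5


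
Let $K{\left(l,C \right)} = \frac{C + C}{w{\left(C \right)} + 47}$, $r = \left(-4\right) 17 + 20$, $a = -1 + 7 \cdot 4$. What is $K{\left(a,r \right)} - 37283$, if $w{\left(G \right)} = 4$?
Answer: $- \frac{633843}{17} \approx -37285.0$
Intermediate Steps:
$a = 27$ ($a = -1 + 28 = 27$)
$r = -48$ ($r = -68 + 20 = -48$)
$K{\left(l,C \right)} = \frac{2 C}{51}$ ($K{\left(l,C \right)} = \frac{C + C}{4 + 47} = \frac{2 C}{51}$)
$K{\left(a,r \right)} - 37283 = \frac{2}{51} \left(-48\right) - 37283 = - \frac{32}{17} - 37283 = - \frac{633843}{17}$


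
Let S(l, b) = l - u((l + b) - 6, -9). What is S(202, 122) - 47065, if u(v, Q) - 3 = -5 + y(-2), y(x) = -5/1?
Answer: -46856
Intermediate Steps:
y(x) = -5 (y(x) = -5*1 = -5)
u(v, Q) = -7 (u(v, Q) = 3 + (-5 - 5) = 3 - 10 = -7)
S(l, b) = 7 + l (S(l, b) = l - 1*(-7) = l + 7 = 7 + l)
S(202, 122) - 47065 = (7 + 202) - 47065 = 209 - 47065 = -46856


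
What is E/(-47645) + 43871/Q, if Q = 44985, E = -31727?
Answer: 703494578/428662065 ≈ 1.6411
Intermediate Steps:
E/(-47645) + 43871/Q = -31727/(-47645) + 43871/44985 = -31727*(-1/47645) + 43871*(1/44985) = 31727/47645 + 43871/44985 = 703494578/428662065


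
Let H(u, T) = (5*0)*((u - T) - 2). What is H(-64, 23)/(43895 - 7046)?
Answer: 0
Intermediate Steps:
H(u, T) = 0 (H(u, T) = 0*(-2 + u - T) = 0)
H(-64, 23)/(43895 - 7046) = 0/(43895 - 7046) = 0/36849 = 0*(1/36849) = 0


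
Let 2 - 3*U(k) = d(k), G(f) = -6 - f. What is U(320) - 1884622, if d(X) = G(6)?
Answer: -5653852/3 ≈ -1.8846e+6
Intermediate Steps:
d(X) = -12 (d(X) = -6 - 1*6 = -6 - 6 = -12)
U(k) = 14/3 (U(k) = ⅔ - ⅓*(-12) = ⅔ + 4 = 14/3)
U(320) - 1884622 = 14/3 - 1884622 = -5653852/3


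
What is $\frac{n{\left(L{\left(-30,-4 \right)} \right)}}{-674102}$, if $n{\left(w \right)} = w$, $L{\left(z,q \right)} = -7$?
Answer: $\frac{7}{674102} \approx 1.0384 \cdot 10^{-5}$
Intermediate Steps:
$\frac{n{\left(L{\left(-30,-4 \right)} \right)}}{-674102} = - \frac{7}{-674102} = \left(-7\right) \left(- \frac{1}{674102}\right) = \frac{7}{674102}$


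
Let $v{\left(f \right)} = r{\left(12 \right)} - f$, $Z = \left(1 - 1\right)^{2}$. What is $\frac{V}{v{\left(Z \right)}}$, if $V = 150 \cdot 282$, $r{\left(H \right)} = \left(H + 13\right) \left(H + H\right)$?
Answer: $\frac{141}{2} \approx 70.5$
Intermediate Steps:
$r{\left(H \right)} = 2 H \left(13 + H\right)$ ($r{\left(H \right)} = \left(13 + H\right) 2 H = 2 H \left(13 + H\right)$)
$V = 42300$
$Z = 0$ ($Z = 0^{2} = 0$)
$v{\left(f \right)} = 600 - f$ ($v{\left(f \right)} = 2 \cdot 12 \left(13 + 12\right) - f = 2 \cdot 12 \cdot 25 - f = 600 - f$)
$\frac{V}{v{\left(Z \right)}} = \frac{42300}{600 - 0} = \frac{42300}{600 + 0} = \frac{42300}{600} = 42300 \cdot \frac{1}{600} = \frac{141}{2}$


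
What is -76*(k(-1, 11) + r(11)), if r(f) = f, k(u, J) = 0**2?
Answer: -836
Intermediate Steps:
k(u, J) = 0
-76*(k(-1, 11) + r(11)) = -76*(0 + 11) = -76*11 = -836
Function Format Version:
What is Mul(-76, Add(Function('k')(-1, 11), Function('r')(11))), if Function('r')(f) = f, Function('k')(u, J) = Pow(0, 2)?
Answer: -836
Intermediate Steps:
Function('k')(u, J) = 0
Mul(-76, Add(Function('k')(-1, 11), Function('r')(11))) = Mul(-76, Add(0, 11)) = Mul(-76, 11) = -836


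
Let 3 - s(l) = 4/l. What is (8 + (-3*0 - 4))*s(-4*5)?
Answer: 64/5 ≈ 12.800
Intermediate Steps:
s(l) = 3 - 4/l
(8 + (-3*0 - 4))*s(-4*5) = (8 + (-3*0 - 4))*(3 - 4/((-4*5))) = (8 + (0 - 4))*(3 - 4/(-20)) = (8 - 4)*(3 - 4*(-1/20)) = 4*(3 + ⅕) = 4*(16/5) = 64/5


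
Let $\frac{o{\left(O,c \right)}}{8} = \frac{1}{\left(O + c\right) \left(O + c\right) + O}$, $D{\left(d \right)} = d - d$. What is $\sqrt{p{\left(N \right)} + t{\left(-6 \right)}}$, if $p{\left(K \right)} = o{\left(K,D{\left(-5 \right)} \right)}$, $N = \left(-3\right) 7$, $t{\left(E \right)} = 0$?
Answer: $\frac{\sqrt{210}}{105} \approx 0.13801$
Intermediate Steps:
$D{\left(d \right)} = 0$
$N = -21$
$o{\left(O,c \right)} = \frac{8}{O + \left(O + c\right)^{2}}$ ($o{\left(O,c \right)} = \frac{8}{\left(O + c\right) \left(O + c\right) + O} = \frac{8}{\left(O + c\right)^{2} + O} = \frac{8}{O + \left(O + c\right)^{2}}$)
$p{\left(K \right)} = \frac{8}{K + K^{2}}$ ($p{\left(K \right)} = \frac{8}{K + \left(K + 0\right)^{2}} = \frac{8}{K + K^{2}}$)
$\sqrt{p{\left(N \right)} + t{\left(-6 \right)}} = \sqrt{\frac{8}{\left(-21\right) \left(1 - 21\right)} + 0} = \sqrt{8 \left(- \frac{1}{21}\right) \frac{1}{-20} + 0} = \sqrt{8 \left(- \frac{1}{21}\right) \left(- \frac{1}{20}\right) + 0} = \sqrt{\frac{2}{105} + 0} = \sqrt{\frac{2}{105}} = \frac{\sqrt{210}}{105}$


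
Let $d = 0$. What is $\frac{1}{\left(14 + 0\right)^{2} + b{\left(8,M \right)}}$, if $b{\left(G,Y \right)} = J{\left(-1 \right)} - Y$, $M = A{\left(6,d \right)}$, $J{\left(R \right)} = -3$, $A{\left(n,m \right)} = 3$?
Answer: $\frac{1}{190} \approx 0.0052632$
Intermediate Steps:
$M = 3$
$b{\left(G,Y \right)} = -3 - Y$
$\frac{1}{\left(14 + 0\right)^{2} + b{\left(8,M \right)}} = \frac{1}{\left(14 + 0\right)^{2} - 6} = \frac{1}{14^{2} - 6} = \frac{1}{196 - 6} = \frac{1}{190}$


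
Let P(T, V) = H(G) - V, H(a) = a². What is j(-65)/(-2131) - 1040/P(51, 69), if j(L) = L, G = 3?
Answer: 111007/6393 ≈ 17.364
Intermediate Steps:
P(T, V) = 9 - V (P(T, V) = 3² - V = 9 - V)
j(-65)/(-2131) - 1040/P(51, 69) = -65/(-2131) - 1040/(9 - 1*69) = -65*(-1/2131) - 1040/(9 - 69) = 65/2131 - 1040/(-60) = 65/2131 - 1040*(-1/60) = 65/2131 + 52/3 = 111007/6393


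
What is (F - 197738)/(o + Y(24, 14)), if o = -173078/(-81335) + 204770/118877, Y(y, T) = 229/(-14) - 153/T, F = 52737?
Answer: 9813961388950565/1586142682353 ≈ 6187.3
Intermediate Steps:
Y(y, T) = -229/14 - 153/T (Y(y, T) = 229*(-1/14) - 153/T = -229/14 - 153/T)
o = 37229961356/9668860795 (o = -173078*(-1/81335) + 204770*(1/118877) = 173078/81335 + 204770/118877 = 37229961356/9668860795 ≈ 3.8505)
(F - 197738)/(o + Y(24, 14)) = (52737 - 197738)/(37229961356/9668860795 + (-229/14 - 153/14)) = -145001/(37229961356/9668860795 + (-229/14 - 153*1/14)) = -145001/(37229961356/9668860795 + (-229/14 - 153/14)) = -145001/(37229961356/9668860795 - 191/7) = -145001/(-1586142682353/67682025565) = -145001*(-67682025565/1586142682353) = 9813961388950565/1586142682353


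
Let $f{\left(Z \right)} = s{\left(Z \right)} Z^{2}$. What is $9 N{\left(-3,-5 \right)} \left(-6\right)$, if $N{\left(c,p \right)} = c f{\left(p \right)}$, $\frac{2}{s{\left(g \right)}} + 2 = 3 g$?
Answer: $- \frac{8100}{17} \approx -476.47$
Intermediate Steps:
$s{\left(g \right)} = \frac{2}{-2 + 3 g}$
$f{\left(Z \right)} = \frac{2 Z^{2}}{-2 + 3 Z}$ ($f{\left(Z \right)} = \frac{2}{-2 + 3 Z} Z^{2} = \frac{2 Z^{2}}{-2 + 3 Z}$)
$N{\left(c,p \right)} = \frac{2 c p^{2}}{-2 + 3 p}$ ($N{\left(c,p \right)} = c \frac{2 p^{2}}{-2 + 3 p} = \frac{2 c p^{2}}{-2 + 3 p}$)
$9 N{\left(-3,-5 \right)} \left(-6\right) = 9 \cdot 2 \left(-3\right) \left(-5\right)^{2} \frac{1}{-2 + 3 \left(-5\right)} \left(-6\right) = 9 \cdot 2 \left(-3\right) 25 \frac{1}{-2 - 15} \left(-6\right) = 9 \cdot 2 \left(-3\right) 25 \frac{1}{-17} \left(-6\right) = 9 \cdot 2 \left(-3\right) 25 \left(- \frac{1}{17}\right) \left(-6\right) = 9 \cdot \frac{150}{17} \left(-6\right) = \frac{1350}{17} \left(-6\right) = - \frac{8100}{17}$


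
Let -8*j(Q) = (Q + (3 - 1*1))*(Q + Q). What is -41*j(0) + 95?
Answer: 95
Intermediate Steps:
j(Q) = -Q*(2 + Q)/4 (j(Q) = -(Q + (3 - 1*1))*(Q + Q)/8 = -(Q + (3 - 1))*2*Q/8 = -(Q + 2)*2*Q/8 = -(2 + Q)*2*Q/8 = -Q*(2 + Q)/4)
-41*j(0) + 95 = -(-41)*0*(2 + 0)/4 + 95 = -(-41)*0*2/4 + 95 = -41*0 + 95 = 0 + 95 = 95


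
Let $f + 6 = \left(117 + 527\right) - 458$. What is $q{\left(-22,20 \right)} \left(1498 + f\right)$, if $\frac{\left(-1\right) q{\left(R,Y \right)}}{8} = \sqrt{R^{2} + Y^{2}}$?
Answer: $- 26848 \sqrt{221} \approx -3.9912 \cdot 10^{5}$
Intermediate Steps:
$f = 180$ ($f = -6 + \left(\left(117 + 527\right) - 458\right) = -6 + \left(644 - 458\right) = -6 + 186 = 180$)
$q{\left(R,Y \right)} = - 8 \sqrt{R^{2} + Y^{2}}$
$q{\left(-22,20 \right)} \left(1498 + f\right) = - 8 \sqrt{\left(-22\right)^{2} + 20^{2}} \left(1498 + 180\right) = - 8 \sqrt{484 + 400} \cdot 1678 = - 8 \sqrt{884} \cdot 1678 = - 8 \cdot 2 \sqrt{221} \cdot 1678 = - 16 \sqrt{221} \cdot 1678 = - 26848 \sqrt{221}$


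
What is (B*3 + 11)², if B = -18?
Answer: 1849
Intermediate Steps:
(B*3 + 11)² = (-18*3 + 11)² = (-54 + 11)² = (-43)² = 1849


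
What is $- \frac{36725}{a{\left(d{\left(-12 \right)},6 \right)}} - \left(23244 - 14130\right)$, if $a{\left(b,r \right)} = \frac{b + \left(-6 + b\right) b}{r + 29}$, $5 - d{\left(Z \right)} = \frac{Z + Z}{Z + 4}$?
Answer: $\frac{1230691}{6} \approx 2.0512 \cdot 10^{5}$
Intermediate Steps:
$d{\left(Z \right)} = 5 - \frac{2 Z}{4 + Z}$ ($d{\left(Z \right)} = 5 - \frac{Z + Z}{Z + 4} = 5 - \frac{2 Z}{4 + Z}$)
$a{\left(b,r \right)} = \frac{b + b \left(-6 + b\right)}{29 + r}$
$- \frac{36725}{a{\left(d{\left(-12 \right)},6 \right)}} - \left(23244 - 14130\right) = - \frac{36725}{\frac{20 + 3 \left(-12\right)}{4 - 12} \frac{1}{29 + 6} \left(-5 + \frac{20 + 3 \left(-12\right)}{4 - 12}\right)} - \left(23244 - 14130\right) = - \frac{36725}{\frac{20 - 36}{-8} \cdot \frac{1}{35} \left(-5 + \frac{20 - 36}{-8}\right)} - \left(23244 - 14130\right) = - \frac{36725}{\left(- \frac{1}{8}\right) \left(-16\right) \frac{1}{35} \left(-5 - -2\right)} - 9114 = - \frac{36725}{2 \cdot \frac{1}{35} \left(-5 + 2\right)} - 9114 = - \frac{36725}{2 \cdot \frac{1}{35} \left(-3\right)} - 9114 = - \frac{36725}{- \frac{6}{35}} - 9114 = \left(-36725\right) \left(- \frac{35}{6}\right) - 9114 = \frac{1285375}{6} - 9114 = \frac{1230691}{6}$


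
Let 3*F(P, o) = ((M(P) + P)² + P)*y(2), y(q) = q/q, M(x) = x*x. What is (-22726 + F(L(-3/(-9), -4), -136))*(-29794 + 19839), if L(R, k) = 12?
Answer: 145442550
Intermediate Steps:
M(x) = x²
y(q) = 1
F(P, o) = P/3 + (P + P²)²/3 (F(P, o) = (((P² + P)² + P)*1)/3 = (((P + P²)² + P)*1)/3 = ((P + (P + P²)²)*1)/3 = (P + (P + P²)²)/3 = P/3 + (P + P²)²/3)
(-22726 + F(L(-3/(-9), -4), -136))*(-29794 + 19839) = (-22726 + (⅓)*12*(1 + 12*(1 + 12)²))*(-29794 + 19839) = (-22726 + (⅓)*12*(1 + 12*13²))*(-9955) = (-22726 + (⅓)*12*(1 + 12*169))*(-9955) = (-22726 + (⅓)*12*(1 + 2028))*(-9955) = (-22726 + (⅓)*12*2029)*(-9955) = (-22726 + 8116)*(-9955) = -14610*(-9955) = 145442550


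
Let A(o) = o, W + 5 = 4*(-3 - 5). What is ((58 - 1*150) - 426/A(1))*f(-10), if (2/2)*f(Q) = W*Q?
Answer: -191660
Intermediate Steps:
W = -37 (W = -5 + 4*(-3 - 5) = -5 + 4*(-8) = -5 - 32 = -37)
f(Q) = -37*Q
((58 - 1*150) - 426/A(1))*f(-10) = ((58 - 1*150) - 426/1)*(-37*(-10)) = ((58 - 150) - 426*1)*370 = (-92 - 426)*370 = -518*370 = -191660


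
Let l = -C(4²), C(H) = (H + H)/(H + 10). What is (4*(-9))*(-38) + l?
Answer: 17768/13 ≈ 1366.8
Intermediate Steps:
C(H) = 2*H/(10 + H) (C(H) = (2*H)/(10 + H) = 2*H/(10 + H))
l = -16/13 (l = -2*4²/(10 + 4²) = -2*16/(10 + 16) = -2*16/26 = -1*16/13 = -16/13 ≈ -1.2308)
(4*(-9))*(-38) + l = (4*(-9))*(-38) - 16/13 = -36*(-38) - 16/13 = 1368 - 16/13 = 17768/13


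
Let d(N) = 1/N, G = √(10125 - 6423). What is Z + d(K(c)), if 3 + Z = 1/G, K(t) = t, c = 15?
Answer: -44/15 + √3702/3702 ≈ -2.9169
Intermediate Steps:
G = √3702 ≈ 60.844
Z = -3 + √3702/3702 (Z = -3 + 1/(√3702) = -3 + √3702/3702 ≈ -2.9836)
Z + d(K(c)) = (-3 + √3702/3702) + 1/15 = -44/15 + √3702/3702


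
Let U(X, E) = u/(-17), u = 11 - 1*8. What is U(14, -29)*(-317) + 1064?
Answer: 19039/17 ≈ 1119.9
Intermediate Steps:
u = 3 (u = 11 - 8 = 3)
U(X, E) = -3/17 (U(X, E) = 3/(-17) = 3*(-1/17) = -3/17)
U(14, -29)*(-317) + 1064 = -3/17*(-317) + 1064 = 951/17 + 1064 = 19039/17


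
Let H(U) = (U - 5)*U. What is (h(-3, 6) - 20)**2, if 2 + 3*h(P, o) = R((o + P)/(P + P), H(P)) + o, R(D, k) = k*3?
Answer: 256/9 ≈ 28.444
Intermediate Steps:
H(U) = U*(-5 + U) (H(U) = (-5 + U)*U = U*(-5 + U))
R(D, k) = 3*k
h(P, o) = -2/3 + o/3 + P*(-5 + P) (h(P, o) = -2/3 + (3*(P*(-5 + P)) + o)/3 = -2/3 + (3*P*(-5 + P) + o)/3 = -2/3 + (o + 3*P*(-5 + P))/3 = -2/3 + (o/3 + P*(-5 + P)) = -2/3 + o/3 + P*(-5 + P))
(h(-3, 6) - 20)**2 = ((-2/3 + (1/3)*6 - 3*(-5 - 3)) - 20)**2 = ((-2/3 + 2 - 3*(-8)) - 20)**2 = ((-2/3 + 2 + 24) - 20)**2 = (76/3 - 20)**2 = (16/3)**2 = 256/9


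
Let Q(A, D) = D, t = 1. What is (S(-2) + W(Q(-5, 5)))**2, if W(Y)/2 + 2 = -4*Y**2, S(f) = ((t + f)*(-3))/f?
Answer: 168921/4 ≈ 42230.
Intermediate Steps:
S(f) = (-3 - 3*f)/f (S(f) = ((1 + f)*(-3))/f = (-3 - 3*f)/f)
W(Y) = -4 - 8*Y**2 (W(Y) = -4 + 2*(-4*Y**2) = -4 - 8*Y**2)
(S(-2) + W(Q(-5, 5)))**2 = ((-3 - 3/(-2)) + (-4 - 8*5**2))**2 = ((-3 - 3*(-1/2)) + (-4 - 8*25))**2 = ((-3 + 3/2) + (-4 - 200))**2 = (-3/2 - 204)**2 = (-411/2)**2 = 168921/4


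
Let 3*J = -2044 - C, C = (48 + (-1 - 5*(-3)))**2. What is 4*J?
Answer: -23552/3 ≈ -7850.7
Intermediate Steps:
C = 3844 (C = (48 + (-1 + 15))**2 = (48 + 14)**2 = 62**2 = 3844)
J = -5888/3 (J = (-2044 - 1*3844)/3 = (-2044 - 3844)/3 = (1/3)*(-5888) = -5888/3 ≈ -1962.7)
4*J = 4*(-5888/3) = -23552/3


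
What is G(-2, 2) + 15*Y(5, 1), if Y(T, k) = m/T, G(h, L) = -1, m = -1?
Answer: -4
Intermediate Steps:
Y(T, k) = -1/T
G(-2, 2) + 15*Y(5, 1) = -1 + 15*(-1/5) = -1 - 3 = -4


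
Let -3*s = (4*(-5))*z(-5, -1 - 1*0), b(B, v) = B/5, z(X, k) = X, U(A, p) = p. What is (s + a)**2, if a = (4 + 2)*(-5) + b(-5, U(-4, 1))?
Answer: 37249/9 ≈ 4138.8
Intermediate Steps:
b(B, v) = B/5 (b(B, v) = B*(1/5) = B/5)
a = -31 (a = (4 + 2)*(-5) + (1/5)*(-5) = 6*(-5) - 1 = -30 - 1 = -31)
s = -100/3 (s = -4*(-5)*(-5)/3 = -(-20)*(-5)/3 = -1/3*100 = -100/3 ≈ -33.333)
(s + a)**2 = (-100/3 - 31)**2 = (-193/3)**2 = 37249/9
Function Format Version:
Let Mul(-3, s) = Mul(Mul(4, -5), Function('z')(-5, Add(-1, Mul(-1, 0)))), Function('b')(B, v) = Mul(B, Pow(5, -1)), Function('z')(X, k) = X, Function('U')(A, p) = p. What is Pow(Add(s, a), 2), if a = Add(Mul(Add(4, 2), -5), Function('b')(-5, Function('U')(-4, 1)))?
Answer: Rational(37249, 9) ≈ 4138.8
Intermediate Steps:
Function('b')(B, v) = Mul(Rational(1, 5), B) (Function('b')(B, v) = Mul(B, Rational(1, 5)) = Mul(Rational(1, 5), B))
a = -31 (a = Add(Mul(Add(4, 2), -5), Mul(Rational(1, 5), -5)) = Add(Mul(6, -5), -1) = Add(-30, -1) = -31)
s = Rational(-100, 3) (s = Mul(Rational(-1, 3), Mul(Mul(4, -5), -5)) = Mul(Rational(-1, 3), Mul(-20, -5)) = Mul(Rational(-1, 3), 100) = Rational(-100, 3) ≈ -33.333)
Pow(Add(s, a), 2) = Pow(Add(Rational(-100, 3), -31), 2) = Pow(Rational(-193, 3), 2) = Rational(37249, 9)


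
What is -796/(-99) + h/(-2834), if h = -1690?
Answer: 93199/10791 ≈ 8.6367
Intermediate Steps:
-796/(-99) + h/(-2834) = -796/(-99) - 1690/(-2834) = -796*(-1/99) - 1690*(-1/2834) = 796/99 + 65/109 = 93199/10791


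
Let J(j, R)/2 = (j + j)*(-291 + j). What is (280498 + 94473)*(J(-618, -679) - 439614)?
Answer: 677735334414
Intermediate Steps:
J(j, R) = 4*j*(-291 + j) (J(j, R) = 2*((j + j)*(-291 + j)) = 2*((2*j)*(-291 + j)) = 2*(2*j*(-291 + j)) = 4*j*(-291 + j))
(280498 + 94473)*(J(-618, -679) - 439614) = (280498 + 94473)*(4*(-618)*(-291 - 618) - 439614) = 374971*(4*(-618)*(-909) - 439614) = 374971*(2247048 - 439614) = 374971*1807434 = 677735334414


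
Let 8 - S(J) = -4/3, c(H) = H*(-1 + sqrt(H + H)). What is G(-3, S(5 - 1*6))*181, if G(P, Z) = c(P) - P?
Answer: 1086 - 543*I*sqrt(6) ≈ 1086.0 - 1330.1*I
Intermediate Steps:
c(H) = H*(-1 + sqrt(2)*sqrt(H)) (c(H) = H*(-1 + sqrt(2*H)) = H*(-1 + sqrt(2)*sqrt(H)))
S(J) = 28/3 (S(J) = 8 - (-4)/3 = 8 - 1*(-4/3) = 8 + 4/3 = 28/3)
G(P, Z) = -2*P + sqrt(2)*P**(3/2) (G(P, Z) = (-P + sqrt(2)*P**(3/2)) - P = -2*P + sqrt(2)*P**(3/2))
G(-3, S(5 - 1*6))*181 = (-2*(-3) + sqrt(2)*(-3)**(3/2))*181 = (6 + sqrt(2)*(-3*I*sqrt(3)))*181 = (6 - 3*I*sqrt(6))*181 = 1086 - 543*I*sqrt(6)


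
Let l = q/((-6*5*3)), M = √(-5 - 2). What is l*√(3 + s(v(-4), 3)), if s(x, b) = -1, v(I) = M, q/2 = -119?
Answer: 119*√2/45 ≈ 3.7398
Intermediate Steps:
M = I*√7 (M = √(-7) = I*√7 ≈ 2.6458*I)
q = -238 (q = 2*(-119) = -238)
v(I) = I*√7
l = 119/45 (l = -238/(-6*5*3) = -238/((-30*3)) = -238/(-90) = -238*(-1/90) = 119/45 ≈ 2.6444)
l*√(3 + s(v(-4), 3)) = 119*√(3 - 1)/45 = 119*√2/45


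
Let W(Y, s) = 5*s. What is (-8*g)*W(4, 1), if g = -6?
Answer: 240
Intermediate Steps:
(-8*g)*W(4, 1) = (-8*(-6))*(5*1) = 48*5 = 240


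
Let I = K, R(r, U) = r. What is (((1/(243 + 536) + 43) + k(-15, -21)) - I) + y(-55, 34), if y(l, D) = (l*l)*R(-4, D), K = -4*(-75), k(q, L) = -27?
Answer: -9647135/779 ≈ -12384.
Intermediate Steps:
K = 300
I = 300
y(l, D) = -4*l**2 (y(l, D) = (l*l)*(-4) = l**2*(-4) = -4*l**2)
(((1/(243 + 536) + 43) + k(-15, -21)) - I) + y(-55, 34) = (((1/(243 + 536) + 43) - 27) - 1*300) - 4*(-55)**2 = (((1/779 + 43) - 27) - 300) - 4*3025 = (((1/779 + 43) - 27) - 300) - 12100 = ((33498/779 - 27) - 300) - 12100 = (12465/779 - 300) - 12100 = -221235/779 - 12100 = -9647135/779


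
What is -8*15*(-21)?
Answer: 2520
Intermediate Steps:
-8*15*(-21) = -120*(-21) = 2520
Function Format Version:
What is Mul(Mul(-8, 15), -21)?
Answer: 2520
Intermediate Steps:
Mul(Mul(-8, 15), -21) = Mul(-120, -21) = 2520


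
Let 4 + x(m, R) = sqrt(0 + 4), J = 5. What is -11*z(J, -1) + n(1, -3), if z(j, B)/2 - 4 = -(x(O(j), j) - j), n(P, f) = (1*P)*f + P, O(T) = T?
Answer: -244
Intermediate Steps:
n(P, f) = P + P*f (n(P, f) = P*f + P = P + P*f)
x(m, R) = -2 (x(m, R) = -4 + sqrt(0 + 4) = -4 + sqrt(4) = -4 + 2 = -2)
z(j, B) = 12 + 2*j (z(j, B) = 8 + 2*(-(-2 - j)) = 8 + 2*(2 + j) = 8 + (4 + 2*j) = 12 + 2*j)
-11*z(J, -1) + n(1, -3) = -11*(12 + 2*5) + 1*(1 - 3) = -11*(12 + 10) + 1*(-2) = -11*22 - 2 = -242 - 2 = -244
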